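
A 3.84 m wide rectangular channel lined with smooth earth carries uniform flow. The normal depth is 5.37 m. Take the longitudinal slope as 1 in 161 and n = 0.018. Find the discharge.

Flow area A = b·y = 3.84 × 5.37 = 20.62 m². Wetted perimeter P = b + 2y = 3.84 + 2×5.37 = 14.58 m.
Hydraulic radius R = A/P = 20.62/14.58 = 1.414 m.
Manning's equation: Q = (1/n) A R^(2/3) S^(1/2) = (1/0.018) × 20.62 × 1.414^(2/3) × 0.006211^(1/2) = 114 m³/s.

Q = 114 m³/s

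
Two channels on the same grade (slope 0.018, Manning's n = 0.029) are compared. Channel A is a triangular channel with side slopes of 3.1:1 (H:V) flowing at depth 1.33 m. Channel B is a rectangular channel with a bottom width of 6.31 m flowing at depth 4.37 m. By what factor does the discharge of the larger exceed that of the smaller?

Channel A: For a triangular section with side slope z = 3.1: A = zy² = 3.1×1.33² = 5.484 m²; P = 2y√(1+z²) = 2×1.33×3.257 = 8.664 m. Hydraulic radius R = A/P = 5.484/8.664 = 0.6329 m. Q_A = (1/0.029)·5.484·0.6329^(2/3)·√0.018 = 18.7 m³/s.
Channel B: Flow area A = b·y = 6.31 × 4.37 = 27.57 m². Wetted perimeter P = b + 2y = 6.31 + 2×4.37 = 15.05 m. Hydraulic radius R = A/P = 27.57/15.05 = 1.832 m. Q_B = (1/0.029)·27.57·1.832^(2/3)·√0.018 = 191 m³/s.
The larger discharge is 191 m³/s and the smaller is 18.7 m³/s; the ratio is 10.2.

10.2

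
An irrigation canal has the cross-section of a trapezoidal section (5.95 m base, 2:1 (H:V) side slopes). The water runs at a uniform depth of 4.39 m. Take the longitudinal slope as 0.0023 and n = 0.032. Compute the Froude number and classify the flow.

With bottom width b = 5.95 m and side slope z = 2: A = (b + zy)y = (5.95 + 2×4.39)×4.39 = 64.66 m²; P = b + 2y√(1+z²) = 5.95 + 2×4.39×2.236 = 25.58 m.
Hydraulic radius R = A/P = 64.66/25.58 = 2.528 m.
V = (1/n) R^(2/3) √S = (1/0.032) × 2.528^(2/3) × √0.0023 = 2.781 m/s. Hydraulic depth D_h = A/T = 64.66/23.51 = 2.751 m.
Froude number Fr = V/√(g·D_h) = 2.781/√(9.81×2.751) = 0.535, which is less than 1, so the flow is subcritical.

subcritical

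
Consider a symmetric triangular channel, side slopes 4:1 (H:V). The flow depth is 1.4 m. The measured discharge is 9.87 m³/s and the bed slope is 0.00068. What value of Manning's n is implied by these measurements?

For a triangular section with side slope z = 4: A = zy² = 4×1.4² = 7.84 m²; P = 2y√(1+z²) = 2×1.4×4.123 = 11.54 m.
Hydraulic radius R = A/P = 7.84/11.54 = 0.6791 m.
Rearranging Manning's equation: n = (1/Q) A R^(2/3) S^(1/2) = (1/9.87) × 7.84 × 0.6791^(2/3) × √0.00068 = 0.016.

n = 0.016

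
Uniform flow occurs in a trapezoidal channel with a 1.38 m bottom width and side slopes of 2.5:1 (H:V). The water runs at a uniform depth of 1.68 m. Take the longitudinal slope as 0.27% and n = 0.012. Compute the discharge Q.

With bottom width b = 1.38 m and side slope z = 2.5: A = (b + zy)y = (1.38 + 2.5×1.68)×1.68 = 9.374 m²; P = b + 2y√(1+z²) = 1.38 + 2×1.68×2.693 = 10.43 m.
Hydraulic radius R = A/P = 9.374/10.43 = 0.899 m.
Manning's equation: Q = (1/n) A R^(2/3) S^(1/2) = (1/0.012) × 9.374 × 0.899^(2/3) × 0.0027^(1/2) = 37.8 m³/s.

Q = 37.8 m³/s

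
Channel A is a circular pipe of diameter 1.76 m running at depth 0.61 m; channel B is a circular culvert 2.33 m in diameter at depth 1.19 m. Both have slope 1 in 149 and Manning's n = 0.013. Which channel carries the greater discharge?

Channel A: For a circular section of diameter D = 1.76 m at depth y = 0.61 m, the central angle is θ = 2 arccos(1 − 2y/D) = 2.518 rad. Then A = (D²/8)(θ − sin θ) = 0.7488 m² and P = Dθ/2 = 2.216 m. Hydraulic radius R = A/P = 0.7488/2.216 = 0.3379 m. Q_A = (1/0.013)·0.7488·0.3379^(2/3)·√0.006711 = 2.289 m³/s.
Channel B: For a circular section of diameter D = 2.33 m at depth y = 1.19 m, the central angle is θ = 2 arccos(1 − 2y/D) = 3.185 rad. Then A = (D²/8)(θ − sin θ) = 2.19 m² and P = Dθ/2 = 3.71 m. Hydraulic radius R = A/P = 2.19/3.71 = 0.5903 m. Q_B = (1/0.013)·2.19·0.5903^(2/3)·√0.006711 = 9.713 m³/s.
Q_A = 2.289 m³/s vs Q_B = 9.713 m³/s, so channel B carries more.

channel B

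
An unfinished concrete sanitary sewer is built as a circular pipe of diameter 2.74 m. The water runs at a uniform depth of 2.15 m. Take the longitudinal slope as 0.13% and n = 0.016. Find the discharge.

For a circular section of diameter D = 2.74 m at depth y = 2.15 m, the central angle is θ = 2 arccos(1 − 2y/D) = 4.353 rad. Then A = (D²/8)(θ − sin θ) = 4.964 m² and P = Dθ/2 = 5.964 m.
Hydraulic radius R = A/P = 4.964/5.964 = 0.8323 m.
Manning's equation: Q = (1/n) A R^(2/3) S^(1/2) = (1/0.016) × 4.964 × 0.8323^(2/3) × 0.0013^(1/2) = 9.9 m³/s.

Q = 9.9 m³/s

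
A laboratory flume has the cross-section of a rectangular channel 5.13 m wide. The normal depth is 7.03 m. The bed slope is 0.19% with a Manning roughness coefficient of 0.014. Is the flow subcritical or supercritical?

subcritical

Flow area A = b·y = 5.13 × 7.03 = 36.06 m². Wetted perimeter P = b + 2y = 5.13 + 2×7.03 = 19.19 m.
Hydraulic radius R = A/P = 36.06/19.19 = 1.879 m.
V = (1/n) R^(2/3) √S = (1/0.014) × 1.879^(2/3) × √0.0019 = 4.741 m/s. Hydraulic depth D_h = A/T = 36.06/5.13 = 7.03 m.
Froude number Fr = V/√(g·D_h) = 4.741/√(9.81×7.03) = 0.571, which is less than 1, so the flow is subcritical.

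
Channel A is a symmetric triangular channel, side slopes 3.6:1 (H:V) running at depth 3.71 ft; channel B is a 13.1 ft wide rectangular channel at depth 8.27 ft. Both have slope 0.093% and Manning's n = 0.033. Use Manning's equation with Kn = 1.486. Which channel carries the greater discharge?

Channel A: For a triangular section with side slope z = 3.6: A = zy² = 3.6×3.71² = 49.55 ft²; P = 2y√(1+z²) = 2×3.71×3.736 = 27.72 ft. Hydraulic radius R = A/P = 49.55/27.72 = 1.787 ft. Q_A = (1.486/0.033)·49.55·1.787^(2/3)·√0.00093 = 100.2 ft³/s.
Channel B: Flow area A = b·y = 13.1 × 8.27 = 108.3 ft². Wetted perimeter P = b + 2y = 13.1 + 2×8.27 = 29.64 ft. Hydraulic radius R = A/P = 108.3/29.64 = 3.655 ft. Q_B = (1.486/0.033)·108.3·3.655^(2/3)·√0.00093 = 353 ft³/s.
Q_A = 100.2 ft³/s vs Q_B = 353 ft³/s, so channel B carries more.

channel B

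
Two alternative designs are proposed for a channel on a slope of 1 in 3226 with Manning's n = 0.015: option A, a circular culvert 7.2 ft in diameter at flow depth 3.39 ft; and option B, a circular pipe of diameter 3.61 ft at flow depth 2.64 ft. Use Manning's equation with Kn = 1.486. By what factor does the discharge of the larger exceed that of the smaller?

3.21

Channel A: For a circular section of diameter D = 7.2 ft at depth y = 3.39 ft, the central angle is θ = 2 arccos(1 − 2y/D) = 3.025 rad. Then A = (D²/8)(θ − sin θ) = 18.85 ft² and P = Dθ/2 = 10.89 ft. Hydraulic radius R = A/P = 18.85/10.89 = 1.731 ft. Q_A = (1.486/0.015)·18.85·1.731^(2/3)·√0.00031 = 47.38 ft³/s.
Channel B: For a circular section of diameter D = 3.61 ft at depth y = 2.64 ft, the central angle is θ = 2 arccos(1 − 2y/D) = 4.103 rad. Then A = (D²/8)(θ − sin θ) = 8.021 ft² and P = Dθ/2 = 7.407 ft. Hydraulic radius R = A/P = 8.021/7.407 = 1.083 ft. Q_B = (1.486/0.015)·8.021·1.083^(2/3)·√0.00031 = 14.75 ft³/s.
The larger discharge is 47.38 ft³/s and the smaller is 14.75 ft³/s; the ratio is 3.21.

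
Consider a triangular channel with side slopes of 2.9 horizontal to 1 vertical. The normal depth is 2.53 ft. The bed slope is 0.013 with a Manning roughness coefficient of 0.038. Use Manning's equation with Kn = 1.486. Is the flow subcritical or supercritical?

subcritical

For a triangular section with side slope z = 2.9: A = zy² = 2.9×2.53² = 18.56 ft²; P = 2y√(1+z²) = 2×2.53×3.068 = 15.52 ft.
Hydraulic radius R = A/P = 18.56/15.52 = 1.196 ft.
V = (1.486/n) R^(2/3) √S = (1.486/0.038) × 1.196^(2/3) × √0.013 = 5.023 ft/s. Hydraulic depth D_h = A/T = 18.56/14.67 = 1.265 ft.
Froude number Fr = V/√(g·D_h) = 5.023/√(32.2×1.265) = 0.787, which is less than 1, so the flow is subcritical.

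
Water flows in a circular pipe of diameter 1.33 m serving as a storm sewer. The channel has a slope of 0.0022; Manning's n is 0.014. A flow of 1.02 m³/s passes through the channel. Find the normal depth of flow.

y_n = 0.631 m

Manning's equation rearranged: A R^(2/3) = nQ / (1·√S) = 0.014 × 1.02 / (√0.0022) = 0.3045.
At y = 0.786 m: A R^(2/3) = 0.4376 — high.
At y = 0.526 m: A R^(2/3) = 0.2201 — low.
At y = 0.631 m: A R^(2/3) = 0.3047 — matches.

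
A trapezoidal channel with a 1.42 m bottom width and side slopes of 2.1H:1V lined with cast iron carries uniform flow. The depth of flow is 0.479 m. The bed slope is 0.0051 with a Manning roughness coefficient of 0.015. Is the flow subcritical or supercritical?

With bottom width b = 1.42 m and side slope z = 2.1: A = (b + zy)y = (1.42 + 2.1×0.479)×0.479 = 1.162 m²; P = b + 2y√(1+z²) = 1.42 + 2×0.479×2.326 = 3.648 m.
Hydraulic radius R = A/P = 1.162/3.648 = 0.3185 m.
V = (1/n) R^(2/3) √S = (1/0.015) × 0.3185^(2/3) × √0.0051 = 2.22 m/s. Hydraulic depth D_h = A/T = 1.162/3.432 = 0.3386 m.
Froude number Fr = V/√(g·D_h) = 2.22/√(9.81×0.3386) = 1.22, which is greater than 1, so the flow is supercritical.

supercritical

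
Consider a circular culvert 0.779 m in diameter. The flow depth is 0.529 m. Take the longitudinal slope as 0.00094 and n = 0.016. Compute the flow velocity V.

V = 0.716 m/s

For a circular section of diameter D = 0.779 m at depth y = 0.529 m, the central angle is θ = 2 arccos(1 − 2y/D) = 3.874 rad. Then A = (D²/8)(θ − sin θ) = 0.3446 m² and P = Dθ/2 = 1.509 m.
Hydraulic radius R = A/P = 0.3446/1.509 = 0.2284 m.
From Manning's equation, V = (1/n) R^(2/3) S^(1/2) = (1/0.016) × 0.2284^(2/3) × 0.00094^(1/2) = 0.716 m/s.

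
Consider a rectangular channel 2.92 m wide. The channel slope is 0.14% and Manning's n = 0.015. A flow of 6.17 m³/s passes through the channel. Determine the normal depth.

Manning's equation rearranged: A R^(2/3) = nQ / (1·√S) = 0.015 × 6.17 / (√0.0014) = 2.474.
At y = 1.39 m: A R^(2/3) = 3.237 — high.
At y = 0.995 m: A R^(2/3) = 2.048 — low.
At y = 1.14 m: A R^(2/3) = 2.473 — matches.

y_n = 1.14 m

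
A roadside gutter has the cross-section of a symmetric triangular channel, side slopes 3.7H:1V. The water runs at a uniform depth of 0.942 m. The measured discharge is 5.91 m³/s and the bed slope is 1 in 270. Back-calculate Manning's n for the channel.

n = 0.02

For a triangular section with side slope z = 3.7: A = zy² = 3.7×0.942² = 3.283 m²; P = 2y√(1+z²) = 2×0.942×3.833 = 7.221 m.
Hydraulic radius R = A/P = 3.283/7.221 = 0.4547 m.
Rearranging Manning's equation: n = (1/Q) A R^(2/3) S^(1/2) = (1/5.91) × 3.283 × 0.4547^(2/3) × √0.003704 = 0.02.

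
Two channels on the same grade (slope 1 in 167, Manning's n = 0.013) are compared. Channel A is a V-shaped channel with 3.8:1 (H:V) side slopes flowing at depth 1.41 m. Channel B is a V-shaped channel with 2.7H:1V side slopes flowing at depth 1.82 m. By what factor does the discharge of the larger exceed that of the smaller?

1.37

Channel A: For a triangular section with side slope z = 3.8: A = zy² = 3.8×1.41² = 7.555 m²; P = 2y√(1+z²) = 2×1.41×3.929 = 11.08 m. Hydraulic radius R = A/P = 7.555/11.08 = 0.6818 m. Q_A = (1/0.013)·7.555·0.6818^(2/3)·√0.005988 = 34.84 m³/s.
Channel B: For a triangular section with side slope z = 2.7: A = zy² = 2.7×1.82² = 8.943 m²; P = 2y√(1+z²) = 2×1.82×2.879 = 10.48 m. Hydraulic radius R = A/P = 8.943/10.48 = 0.8534 m. Q_B = (1/0.013)·8.943·0.8534^(2/3)·√0.005988 = 47.9 m³/s.
The larger discharge is 47.9 m³/s and the smaller is 34.84 m³/s; the ratio is 1.37.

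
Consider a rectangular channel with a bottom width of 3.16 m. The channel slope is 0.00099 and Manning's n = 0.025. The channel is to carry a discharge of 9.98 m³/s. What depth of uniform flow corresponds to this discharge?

Manning's equation rearranged: A R^(2/3) = nQ / (1·√S) = 0.025 × 9.98 / (√0.00099) = 7.93.
Try y = 1.85 m: A R^(2/3) = 5.255 — low.
Try y = 3.02 m: A R^(2/3) = 9.779 — high.
Try y = 2.55 m: A R^(2/3) = 7.926 — ≈ 7.93.

y_n = 2.55 m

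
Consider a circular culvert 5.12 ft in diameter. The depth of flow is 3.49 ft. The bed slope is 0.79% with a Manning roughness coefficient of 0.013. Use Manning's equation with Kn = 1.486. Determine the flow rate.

Q = 199 ft³/s

For a circular section of diameter D = 5.12 ft at depth y = 3.49 ft, the central angle is θ = 2 arccos(1 − 2y/D) = 3.885 rad. Then A = (D²/8)(θ − sin θ) = 14.95 ft² and P = Dθ/2 = 9.946 ft.
Hydraulic radius R = A/P = 14.95/9.946 = 1.503 ft.
Manning's equation: Q = (1.486/n) A R^(2/3) S^(1/2) = (1.486/0.013) × 14.95 × 1.503^(2/3) × 0.0079^(1/2) = 199 ft³/s.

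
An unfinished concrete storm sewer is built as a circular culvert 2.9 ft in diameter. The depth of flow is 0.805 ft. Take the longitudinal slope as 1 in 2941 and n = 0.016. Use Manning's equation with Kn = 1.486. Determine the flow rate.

For a circular section of diameter D = 2.9 ft at depth y = 0.805 ft, the central angle is θ = 2 arccos(1 − 2y/D) = 2.22 rad. Then A = (D²/8)(θ − sin θ) = 1.496 ft² and P = Dθ/2 = 3.218 ft.
Hydraulic radius R = A/P = 1.496/3.218 = 0.4647 ft.
Manning's equation: Q = (1.486/n) A R^(2/3) S^(1/2) = (1.486/0.016) × 1.496 × 0.4647^(2/3) × 0.00034^(1/2) = 1.54 ft³/s.

Q = 1.54 ft³/s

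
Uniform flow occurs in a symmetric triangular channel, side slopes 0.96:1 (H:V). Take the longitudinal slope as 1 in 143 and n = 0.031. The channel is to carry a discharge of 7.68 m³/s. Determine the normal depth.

Manning's equation rearranged: A R^(2/3) = nQ / (1·√S) = 0.031 × 7.68 / (√0.006993) = 2.847.
Trying y = 2.12 m: A R^(2/3) = 3.511 — too large.
Trying y = 1.73 m: A R^(2/3) = 2.042 — too small.
Trying y = 1.96 m: A R^(2/3) = 2.848 — ≈ 2.847.

y_n = 1.96 m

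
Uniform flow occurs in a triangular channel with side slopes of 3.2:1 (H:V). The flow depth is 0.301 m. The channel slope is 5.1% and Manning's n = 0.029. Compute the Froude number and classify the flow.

supercritical

For a triangular section with side slope z = 3.2: A = zy² = 3.2×0.301² = 0.2899 m²; P = 2y√(1+z²) = 2×0.301×3.353 = 2.018 m.
Hydraulic radius R = A/P = 0.2899/2.018 = 0.1436 m.
V = (1/n) R^(2/3) √S = (1/0.029) × 0.1436^(2/3) × √0.051 = 2.136 m/s. Hydraulic depth D_h = A/T = 0.2899/1.926 = 0.1505 m.
Froude number Fr = V/√(g·D_h) = 2.136/√(9.81×0.1505) = 1.76, which is greater than 1, so the flow is supercritical.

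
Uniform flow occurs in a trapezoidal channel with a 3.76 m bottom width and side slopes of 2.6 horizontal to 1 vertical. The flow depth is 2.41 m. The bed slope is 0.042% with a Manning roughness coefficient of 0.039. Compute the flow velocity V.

V = 0.659 m/s

With bottom width b = 3.76 m and side slope z = 2.6: A = (b + zy)y = (3.76 + 2.6×2.41)×2.41 = 24.16 m²; P = b + 2y√(1+z²) = 3.76 + 2×2.41×2.786 = 17.19 m.
Hydraulic radius R = A/P = 24.16/17.19 = 1.406 m.
From Manning's equation, V = (1/n) R^(2/3) S^(1/2) = (1/0.039) × 1.406^(2/3) × 0.00042^(1/2) = 0.659 m/s.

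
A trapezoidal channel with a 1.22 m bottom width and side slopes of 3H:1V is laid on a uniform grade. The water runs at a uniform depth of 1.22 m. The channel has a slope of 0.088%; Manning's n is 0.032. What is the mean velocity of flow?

V = 0.707 m/s

With bottom width b = 1.22 m and side slope z = 3: A = (b + zy)y = (1.22 + 3×1.22)×1.22 = 5.954 m²; P = b + 2y√(1+z²) = 1.22 + 2×1.22×3.162 = 8.936 m.
Hydraulic radius R = A/P = 5.954/8.936 = 0.6663 m.
From Manning's equation, V = (1/n) R^(2/3) S^(1/2) = (1/0.032) × 0.6663^(2/3) × 0.00088^(1/2) = 0.707 m/s.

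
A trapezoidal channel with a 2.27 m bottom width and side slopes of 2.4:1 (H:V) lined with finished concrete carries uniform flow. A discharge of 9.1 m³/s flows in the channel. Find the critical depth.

y_c = 0.87 m

At critical depth, Q² T / (g A³) = 1, i.e. A³/T = Q²/g = 9.1²/9.81 = 8.441.
Try y = 0.95 m: A³/T = 11.82 — over.
Try y = 0.71 m: A³/T = 3.956 — short.
Try y = 0.87 m: A³/T = 8.455 — matches.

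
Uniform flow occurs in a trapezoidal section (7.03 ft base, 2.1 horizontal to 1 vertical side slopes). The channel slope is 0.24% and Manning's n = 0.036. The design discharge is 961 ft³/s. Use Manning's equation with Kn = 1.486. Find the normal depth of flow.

y_n = 7.79 ft

Manning's equation rearranged: A R^(2/3) = nQ / (1.486·√S) = 0.036 × 961 / (1.486 × √0.0024) = 475.2.
At y = 9.96 ft: A R^(2/3) = 837.2 — high.
At y = 5.68 ft: A R^(2/3) = 234.8 — low.
At y = 7.79 ft: A R^(2/3) = 475.1 — matches.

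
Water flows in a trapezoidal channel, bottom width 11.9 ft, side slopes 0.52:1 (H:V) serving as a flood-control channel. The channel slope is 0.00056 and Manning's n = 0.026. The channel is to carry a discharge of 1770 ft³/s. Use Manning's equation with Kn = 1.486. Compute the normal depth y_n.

Manning's equation rearranged: A R^(2/3) = nQ / (1.486·√S) = 0.026 × 1770 / (1.486 × √0.00056) = 1309.
Trying y = 13.2 ft: A R^(2/3) = 812.9 — too small.
Trying y = 20.2 ft: A R^(2/3) = 1792 — too large.
Trying y = 17.1 ft: A R^(2/3) = 1307 — ≈ 1309.

y_n = 17.1 ft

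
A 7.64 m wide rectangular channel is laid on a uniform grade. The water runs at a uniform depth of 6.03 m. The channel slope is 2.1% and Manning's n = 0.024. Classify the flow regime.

supercritical

Flow area A = b·y = 7.64 × 6.03 = 46.07 m². Wetted perimeter P = b + 2y = 7.64 + 2×6.03 = 19.7 m.
Hydraulic radius R = A/P = 46.07/19.7 = 2.339 m.
V = (1/n) R^(2/3) √S = (1/0.024) × 2.339^(2/3) × √0.021 = 10.64 m/s. Hydraulic depth D_h = A/T = 46.07/7.64 = 6.03 m.
Froude number Fr = V/√(g·D_h) = 10.64/√(9.81×6.03) = 1.38, which is greater than 1, so the flow is supercritical.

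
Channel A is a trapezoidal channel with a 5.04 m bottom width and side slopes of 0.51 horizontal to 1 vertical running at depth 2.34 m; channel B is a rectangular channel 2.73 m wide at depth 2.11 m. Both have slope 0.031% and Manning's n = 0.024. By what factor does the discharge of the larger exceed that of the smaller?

Channel A: With bottom width b = 5.04 m and side slope z = 0.51: A = (b + zy)y = (5.04 + 0.51×2.34)×2.34 = 14.59 m²; P = b + 2y√(1+z²) = 5.04 + 2×2.34×1.123 = 10.29 m. Hydraulic radius R = A/P = 14.59/10.29 = 1.417 m. Q_A = (1/0.024)·14.59·1.417^(2/3)·√0.00031 = 13.5 m³/s.
Channel B: Flow area A = b·y = 2.73 × 2.11 = 5.76 m². Wetted perimeter P = b + 2y = 2.73 + 2×2.11 = 6.95 m. Hydraulic radius R = A/P = 5.76/6.95 = 0.8288 m. Q_B = (1/0.024)·5.76·0.8288^(2/3)·√0.00031 = 3.729 m³/s.
The larger discharge is 13.5 m³/s and the smaller is 3.729 m³/s; the ratio is 3.62.

3.62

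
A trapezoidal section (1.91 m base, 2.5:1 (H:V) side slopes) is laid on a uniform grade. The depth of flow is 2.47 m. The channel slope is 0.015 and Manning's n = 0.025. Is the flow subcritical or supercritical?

supercritical

With bottom width b = 1.91 m and side slope z = 2.5: A = (b + zy)y = (1.91 + 2.5×2.47)×2.47 = 19.97 m²; P = b + 2y√(1+z²) = 1.91 + 2×2.47×2.693 = 15.21 m.
Hydraulic radius R = A/P = 19.97/15.21 = 1.313 m.
V = (1/n) R^(2/3) √S = (1/0.025) × 1.313^(2/3) × √0.015 = 5.874 m/s. Hydraulic depth D_h = A/T = 19.97/14.26 = 1.4 m.
Froude number Fr = V/√(g·D_h) = 5.874/√(9.81×1.4) = 1.58, which is greater than 1, so the flow is supercritical.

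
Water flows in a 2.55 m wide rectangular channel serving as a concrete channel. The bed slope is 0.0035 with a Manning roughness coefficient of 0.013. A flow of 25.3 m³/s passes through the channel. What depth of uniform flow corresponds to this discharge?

y_n = 2.45 m

Manning's equation rearranged: A R^(2/3) = nQ / (1·√S) = 0.013 × 25.3 / (√0.0035) = 5.559.
At y = 3.04 m: A R^(2/3) = 7.217 — over.
At y = 2.45 m: A R^(2/3) = 5.556 — ≈ 5.559.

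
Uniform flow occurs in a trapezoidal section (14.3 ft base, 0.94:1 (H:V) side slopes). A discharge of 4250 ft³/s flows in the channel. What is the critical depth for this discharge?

y_c = 11 ft

At critical depth, Q² T / (g A³) = 1, i.e. A³/T = Q²/g = 4250²/32.2 = 560900.
Try y = 8.61 ft: A³/T = 235100 — low.
Try y = 11 ft: A³/T = 569200 — close enough.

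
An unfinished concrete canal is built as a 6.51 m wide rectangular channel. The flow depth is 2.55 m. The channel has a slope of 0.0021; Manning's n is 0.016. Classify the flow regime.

subcritical

Flow area A = b·y = 6.51 × 2.55 = 16.6 m². Wetted perimeter P = b + 2y = 6.51 + 2×2.55 = 11.61 m.
Hydraulic radius R = A/P = 16.6/11.61 = 1.43 m.
V = (1/n) R^(2/3) √S = (1/0.016) × 1.43^(2/3) × √0.0021 = 3.635 m/s. Hydraulic depth D_h = A/T = 16.6/6.51 = 2.55 m.
Froude number Fr = V/√(g·D_h) = 3.635/√(9.81×2.55) = 0.727, which is less than 1, so the flow is subcritical.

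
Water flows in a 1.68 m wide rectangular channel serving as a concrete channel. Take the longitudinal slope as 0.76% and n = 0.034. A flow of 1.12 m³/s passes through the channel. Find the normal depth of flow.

Manning's equation rearranged: A R^(2/3) = nQ / (1·√S) = 0.034 × 1.12 / (√0.0076) = 0.4368.
Try y = 0.413 m: A R^(2/3) = 0.2947 — too small.
Try y = 0.687 m: A R^(2/3) = 0.6033 — too large.
Try y = 0.544 m: A R^(2/3) = 0.4366 — ≈ 0.4368.

y_n = 0.544 m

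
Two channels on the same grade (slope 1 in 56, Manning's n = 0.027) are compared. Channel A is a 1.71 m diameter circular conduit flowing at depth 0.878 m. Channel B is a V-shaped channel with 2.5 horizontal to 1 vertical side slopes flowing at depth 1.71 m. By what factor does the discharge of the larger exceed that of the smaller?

9.2

Channel A: For a circular section of diameter D = 1.71 m at depth y = 0.878 m, the central angle is θ = 2 arccos(1 − 2y/D) = 3.195 rad. Then A = (D²/8)(θ − sin θ) = 1.188 m² and P = Dθ/2 = 2.732 m. Hydraulic radius R = A/P = 1.188/2.732 = 0.4347 m. Q_A = (1/0.027)·1.188·0.4347^(2/3)·√0.01786 = 3.373 m³/s.
Channel B: For a triangular section with side slope z = 2.5: A = zy² = 2.5×1.71² = 7.31 m²; P = 2y√(1+z²) = 2×1.71×2.693 = 9.209 m. Hydraulic radius R = A/P = 7.31/9.209 = 0.7938 m. Q_B = (1/0.027)·7.31·0.7938^(2/3)·√0.01786 = 31.02 m³/s.
The larger discharge is 31.02 m³/s and the smaller is 3.373 m³/s; the ratio is 9.2.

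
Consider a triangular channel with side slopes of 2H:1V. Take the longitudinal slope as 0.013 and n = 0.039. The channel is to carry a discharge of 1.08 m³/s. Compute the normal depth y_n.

Manning's equation rearranged: A R^(2/3) = nQ / (1·√S) = 0.039 × 1.08 / (√0.013) = 0.3694.
Try y = 0.477 m: A R^(2/3) = 0.1625 — too small.
Try y = 0.823 m: A R^(2/3) = 0.6957 — too large.
Try y = 0.649 m: A R^(2/3) = 0.3693 — matches.

y_n = 0.649 m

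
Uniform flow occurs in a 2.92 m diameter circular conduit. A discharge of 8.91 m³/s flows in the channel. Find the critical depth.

y_c = 1.29 m

At critical depth, Q² T / (g A³) = 1, i.e. A³/T = Q²/g = 8.91²/9.81 = 8.093.
Trying y = 0.942 m: A³/T = 2.388 — low.
Trying y = 1.61 m: A³/T = 18.68 — high.
Trying y = 1.29 m: A³/T = 8.008 — close enough.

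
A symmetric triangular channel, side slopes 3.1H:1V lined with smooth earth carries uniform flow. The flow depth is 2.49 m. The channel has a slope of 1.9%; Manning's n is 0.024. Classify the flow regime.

For a triangular section with side slope z = 3.1: A = zy² = 3.1×2.49² = 19.22 m²; P = 2y√(1+z²) = 2×2.49×3.257 = 16.22 m.
Hydraulic radius R = A/P = 19.22/16.22 = 1.185 m.
V = (1/n) R^(2/3) √S = (1/0.024) × 1.185^(2/3) × √0.019 = 6.431 m/s. Hydraulic depth D_h = A/T = 19.22/15.44 = 1.245 m.
Froude number Fr = V/√(g·D_h) = 6.431/√(9.81×1.245) = 1.84, which is greater than 1, so the flow is supercritical.

supercritical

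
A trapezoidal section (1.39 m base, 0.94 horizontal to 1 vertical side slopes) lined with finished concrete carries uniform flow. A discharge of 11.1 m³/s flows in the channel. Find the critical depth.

y_c = 1.37 m

At critical depth, Q² T / (g A³) = 1, i.e. A³/T = Q²/g = 11.1²/9.81 = 12.56.
Try y = 1.13 m: A³/T = 6.054 — too small.
Try y = 1.7 m: A³/T = 28.58 — too large.
Try y = 1.37 m: A³/T = 12.45 — ≈ 12.56.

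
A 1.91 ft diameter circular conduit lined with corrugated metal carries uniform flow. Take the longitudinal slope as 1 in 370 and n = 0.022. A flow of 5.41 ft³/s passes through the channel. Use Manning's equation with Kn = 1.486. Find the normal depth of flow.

y_n = 1.39 ft

Manning's equation rearranged: A R^(2/3) = nQ / (1.486·√S) = 0.022 × 5.41 / (1.486 × √0.002703) = 1.541.
Try y = 1.01 ft: A R^(2/3) = 0.9613 — too small.
Try y = 1.39 ft: A R^(2/3) = 1.54 — close enough.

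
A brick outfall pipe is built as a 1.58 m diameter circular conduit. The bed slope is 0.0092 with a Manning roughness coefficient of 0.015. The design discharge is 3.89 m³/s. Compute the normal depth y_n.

y_n = 0.86 m

Manning's equation rearranged: A R^(2/3) = nQ / (1·√S) = 0.015 × 3.89 / (√0.0092) = 0.6083.
Trying y = 1.01 m: A R^(2/3) = 0.7795 — too large.
Trying y = 0.689 m: A R^(2/3) = 0.4158 — too small.
Trying y = 0.86 m: A R^(2/3) = 0.6079 — close enough.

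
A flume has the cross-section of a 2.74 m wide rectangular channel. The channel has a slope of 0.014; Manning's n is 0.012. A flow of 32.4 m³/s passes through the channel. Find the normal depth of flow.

y_n = 1.5 m

Manning's equation rearranged: A R^(2/3) = nQ / (1·√S) = 0.012 × 32.4 / (√0.014) = 3.286.
At y = 1.22 m: A R^(2/3) = 2.496 — low.
At y = 1.63 m: A R^(2/3) = 3.668 — high.
At y = 1.5 m: A R^(2/3) = 3.289 — close enough.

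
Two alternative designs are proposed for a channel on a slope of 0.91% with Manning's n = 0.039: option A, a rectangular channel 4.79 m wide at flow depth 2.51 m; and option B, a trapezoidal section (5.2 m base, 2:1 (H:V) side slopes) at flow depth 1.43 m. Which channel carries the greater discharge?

channel A

Channel A: Flow area A = b·y = 4.79 × 2.51 = 12.02 m². Wetted perimeter P = b + 2y = 4.79 + 2×2.51 = 9.81 m. Hydraulic radius R = A/P = 12.02/9.81 = 1.226 m. Q_A = (1/0.039)·12.02·1.226^(2/3)·√0.0091 = 33.68 m³/s.
Channel B: With bottom width b = 5.2 m and side slope z = 2: A = (b + zy)y = (5.2 + 2×1.43)×1.43 = 11.53 m²; P = b + 2y√(1+z²) = 5.2 + 2×1.43×2.236 = 11.6 m. Hydraulic radius R = A/P = 11.53/11.6 = 0.994 m. Q_B = (1/0.039)·11.53·0.994^(2/3)·√0.0091 = 28.08 m³/s.
Q_A = 33.68 m³/s vs Q_B = 28.08 m³/s, so channel A carries more.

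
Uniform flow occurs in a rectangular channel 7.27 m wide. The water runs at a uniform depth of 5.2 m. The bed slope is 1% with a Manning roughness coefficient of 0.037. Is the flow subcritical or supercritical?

Flow area A = b·y = 7.27 × 5.2 = 37.8 m². Wetted perimeter P = b + 2y = 7.27 + 2×5.2 = 17.67 m.
Hydraulic radius R = A/P = 37.8/17.67 = 2.139 m.
V = (1/n) R^(2/3) √S = (1/0.037) × 2.139^(2/3) × √0.01 = 4.487 m/s. Hydraulic depth D_h = A/T = 37.8/7.27 = 5.2 m.
Froude number Fr = V/√(g·D_h) = 4.487/√(9.81×5.2) = 0.628, which is less than 1, so the flow is subcritical.

subcritical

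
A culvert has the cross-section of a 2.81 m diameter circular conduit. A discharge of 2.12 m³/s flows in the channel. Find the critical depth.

At critical depth, Q² T / (g A³) = 1, i.e. A³/T = Q²/g = 2.12²/9.81 = 0.4581.
Trying y = 0.426 m: A³/T = 0.1031 — low.
Trying y = 0.75 m: A³/T = 0.9448 — high.
Trying y = 0.623 m: A³/T = 0.4583 — matches.

y_c = 0.623 m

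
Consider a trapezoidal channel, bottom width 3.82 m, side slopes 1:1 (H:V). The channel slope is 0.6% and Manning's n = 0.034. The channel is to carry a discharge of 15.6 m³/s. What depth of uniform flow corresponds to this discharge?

y_n = 1.38 m

Manning's equation rearranged: A R^(2/3) = nQ / (1·√S) = 0.034 × 15.6 / (√0.006) = 6.847.
At y = 0.997 m: A R^(2/3) = 3.87 — too small.
At y = 1.68 m: A R^(2/3) = 9.714 — too large.
At y = 1.38 m: A R^(2/3) = 6.833 — ≈ 6.847.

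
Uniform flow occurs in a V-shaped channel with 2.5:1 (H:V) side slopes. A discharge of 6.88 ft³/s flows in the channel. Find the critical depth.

y_c = 0.86 ft

At critical depth, Q² T / (g A³) = 1, i.e. A³/T = Q²/g = 6.88²/32.2 = 1.47.
Trying y = 0.66 ft: A³/T = 0.3914 — too small.
Trying y = 1.1 ft: A³/T = 5.033 — too large.
Trying y = 0.86 ft: A³/T = 1.47 — ≈ 1.47.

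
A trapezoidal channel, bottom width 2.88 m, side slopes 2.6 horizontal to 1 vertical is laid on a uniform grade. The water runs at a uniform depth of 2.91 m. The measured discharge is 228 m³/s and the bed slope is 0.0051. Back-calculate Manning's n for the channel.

With bottom width b = 2.88 m and side slope z = 2.6: A = (b + zy)y = (2.88 + 2.6×2.91)×2.91 = 30.4 m²; P = b + 2y√(1+z²) = 2.88 + 2×2.91×2.786 = 19.09 m.
Hydraulic radius R = A/P = 30.4/19.09 = 1.592 m.
Rearranging Manning's equation: n = (1/Q) A R^(2/3) S^(1/2) = (1/228) × 30.4 × 1.592^(2/3) × √0.0051 = 0.013.

n = 0.013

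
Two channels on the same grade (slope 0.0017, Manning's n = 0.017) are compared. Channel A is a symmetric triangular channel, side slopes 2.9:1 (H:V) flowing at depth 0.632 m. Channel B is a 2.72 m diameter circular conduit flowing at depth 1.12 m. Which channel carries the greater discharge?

channel B

Channel A: For a triangular section with side slope z = 2.9: A = zy² = 2.9×0.632² = 1.158 m²; P = 2y√(1+z²) = 2×0.632×3.068 = 3.877 m. Hydraulic radius R = A/P = 1.158/3.877 = 0.2987 m. Q_A = (1/0.017)·1.158·0.2987^(2/3)·√0.0017 = 1.255 m³/s.
Channel B: For a circular section of diameter D = 2.72 m at depth y = 1.12 m, the central angle is θ = 2 arccos(1 − 2y/D) = 2.787 rad. Then A = (D²/8)(θ − sin θ) = 2.256 m² and P = Dθ/2 = 3.79 m. Hydraulic radius R = A/P = 2.256/3.79 = 0.5952 m. Q_B = (1/0.017)·2.256·0.5952^(2/3)·√0.0017 = 3.872 m³/s.
Q_A = 1.255 m³/s vs Q_B = 3.872 m³/s, so channel B carries more.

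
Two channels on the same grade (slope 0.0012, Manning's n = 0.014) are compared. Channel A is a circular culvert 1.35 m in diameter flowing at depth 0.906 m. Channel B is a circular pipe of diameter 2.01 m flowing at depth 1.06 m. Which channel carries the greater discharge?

channel B

Channel A: For a circular section of diameter D = 1.35 m at depth y = 0.906 m, the central angle is θ = 2 arccos(1 − 2y/D) = 3.84 rad. Then A = (D²/8)(θ − sin θ) = 1.021 m² and P = Dθ/2 = 2.592 m. Hydraulic radius R = A/P = 1.021/2.592 = 0.394 m. Q_A = (1/0.014)·1.021·0.394^(2/3)·√0.0012 = 1.358 m³/s.
Channel B: For a circular section of diameter D = 2.01 m at depth y = 1.06 m, the central angle is θ = 2 arccos(1 − 2y/D) = 3.251 rad. Then A = (D²/8)(θ − sin θ) = 1.697 m² and P = Dθ/2 = 3.267 m. Hydraulic radius R = A/P = 1.697/3.267 = 0.5194 m. Q_B = (1/0.014)·1.697·0.5194^(2/3)·√0.0012 = 2.713 m³/s.
Q_A = 1.358 m³/s vs Q_B = 2.713 m³/s, so channel B carries more.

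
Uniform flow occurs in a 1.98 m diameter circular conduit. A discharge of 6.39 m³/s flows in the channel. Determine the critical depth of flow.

y_c = 1.23 m

At critical depth, Q² T / (g A³) = 1, i.e. A³/T = Q²/g = 6.39²/9.81 = 4.162.
Try y = 1.35 m: A³/T = 6.064 — over.
Try y = 0.918 m: A³/T = 1.381 — short.
Try y = 1.23 m: A³/T = 4.228 — matches.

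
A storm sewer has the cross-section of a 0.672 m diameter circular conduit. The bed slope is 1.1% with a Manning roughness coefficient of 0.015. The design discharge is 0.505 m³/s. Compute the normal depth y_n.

Manning's equation rearranged: A R^(2/3) = nQ / (1·√S) = 0.015 × 0.505 / (√0.011) = 0.07222.
Try y = 0.335 m: A R^(2/3) = 0.05372 — low.
Try y = 0.489 m: A R^(2/3) = 0.09497 — high.
Try y = 0.402 m: A R^(2/3) = 0.07222 — matches.

y_n = 0.402 m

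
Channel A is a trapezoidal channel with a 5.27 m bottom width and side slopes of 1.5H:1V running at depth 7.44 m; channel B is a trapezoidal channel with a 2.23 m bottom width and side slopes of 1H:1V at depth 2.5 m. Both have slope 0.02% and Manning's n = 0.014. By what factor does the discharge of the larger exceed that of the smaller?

21.5

Channel A: With bottom width b = 5.27 m and side slope z = 1.5: A = (b + zy)y = (5.27 + 1.5×7.44)×7.44 = 122.2 m²; P = b + 2y√(1+z²) = 5.27 + 2×7.44×1.803 = 32.1 m. Hydraulic radius R = A/P = 122.2/32.1 = 3.809 m. Q_A = (1/0.014)·122.2·3.809^(2/3)·√0.0002 = 301.1 m³/s.
Channel B: With bottom width b = 2.23 m and side slope z = 1: A = (b + zy)y = (2.23 + 1×2.5)×2.5 = 11.83 m²; P = b + 2y√(1+z²) = 2.23 + 2×2.5×1.414 = 9.301 m. Hydraulic radius R = A/P = 11.83/9.301 = 1.271 m. Q_B = (1/0.014)·11.83·1.271^(2/3)·√0.0002 = 14.02 m³/s.
The larger discharge is 301.1 m³/s and the smaller is 14.02 m³/s; the ratio is 21.5.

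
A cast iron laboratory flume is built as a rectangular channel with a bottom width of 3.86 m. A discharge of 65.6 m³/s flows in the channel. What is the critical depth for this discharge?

For a rectangular channel, critical depth y_c = (q²/g)^(1/3) where q = Q/b = 65.6/3.86 = 16.99 m²/s.
So y_c = (16.99²/9.81)^(1/3) = 3.09 m.

y_c = 3.09 m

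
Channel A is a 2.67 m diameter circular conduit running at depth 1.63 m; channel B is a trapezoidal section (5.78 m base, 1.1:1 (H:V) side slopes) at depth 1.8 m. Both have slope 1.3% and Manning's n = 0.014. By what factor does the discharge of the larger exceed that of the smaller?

Channel A: For a circular section of diameter D = 2.67 m at depth y = 1.63 m, the central angle is θ = 2 arccos(1 − 2y/D) = 3.587 rad. Then A = (D²/8)(θ − sin θ) = 3.581 m² and P = Dθ/2 = 4.789 m. Hydraulic radius R = A/P = 3.581/4.789 = 0.7477 m. Q_A = (1/0.014)·3.581·0.7477^(2/3)·√0.013 = 24.02 m³/s.
Channel B: With bottom width b = 5.78 m and side slope z = 1.1: A = (b + zy)y = (5.78 + 1.1×1.8)×1.8 = 13.97 m²; P = b + 2y√(1+z²) = 5.78 + 2×1.8×1.487 = 11.13 m. Hydraulic radius R = A/P = 13.97/11.13 = 1.255 m. Q_B = (1/0.014)·13.97·1.255^(2/3)·√0.013 = 132.3 m³/s.
The larger discharge is 132.3 m³/s and the smaller is 24.02 m³/s; the ratio is 5.51.

5.51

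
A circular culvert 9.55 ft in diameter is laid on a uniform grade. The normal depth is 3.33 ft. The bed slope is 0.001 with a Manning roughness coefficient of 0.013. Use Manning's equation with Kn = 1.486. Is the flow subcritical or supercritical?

subcritical

For a circular section of diameter D = 9.55 ft at depth y = 3.33 ft, the central angle is θ = 2 arccos(1 − 2y/D) = 2.527 rad. Then A = (D²/8)(θ − sin θ) = 22.23 ft² and P = Dθ/2 = 12.07 ft.
Hydraulic radius R = A/P = 22.23/12.07 = 1.842 ft.
V = (1.486/n) R^(2/3) √S = (1.486/0.013) × 1.842^(2/3) × √0.001 = 5.433 ft/s. Hydraulic depth D_h = A/T = 22.23/9.102 = 2.442 ft.
Froude number Fr = V/√(g·D_h) = 5.433/√(32.2×2.442) = 0.613, which is less than 1, so the flow is subcritical.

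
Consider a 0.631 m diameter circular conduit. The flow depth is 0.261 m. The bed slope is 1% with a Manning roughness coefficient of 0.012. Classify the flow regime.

supercritical

For a circular section of diameter D = 0.631 m at depth y = 0.261 m, the central angle is θ = 2 arccos(1 − 2y/D) = 2.794 rad. Then A = (D²/8)(θ − sin θ) = 0.1221 m² and P = Dθ/2 = 0.8816 m.
Hydraulic radius R = A/P = 0.1221/0.8816 = 0.1385 m.
V = (1/n) R^(2/3) √S = (1/0.012) × 0.1385^(2/3) × √0.01 = 2.231 m/s. Hydraulic depth D_h = A/T = 0.1221/0.6215 = 0.1965 m.
Froude number Fr = V/√(g·D_h) = 2.231/√(9.81×0.1965) = 1.61, which is greater than 1, so the flow is supercritical.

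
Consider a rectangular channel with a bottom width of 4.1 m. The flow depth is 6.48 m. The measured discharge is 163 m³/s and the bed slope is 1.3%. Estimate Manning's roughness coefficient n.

Flow area A = b·y = 4.1 × 6.48 = 26.57 m². Wetted perimeter P = b + 2y = 4.1 + 2×6.48 = 17.06 m.
Hydraulic radius R = A/P = 26.57/17.06 = 1.557 m.
Rearranging Manning's equation: n = (1/Q) A R^(2/3) S^(1/2) = (1/163) × 26.57 × 1.557^(2/3) × √0.013 = 0.025.

n = 0.025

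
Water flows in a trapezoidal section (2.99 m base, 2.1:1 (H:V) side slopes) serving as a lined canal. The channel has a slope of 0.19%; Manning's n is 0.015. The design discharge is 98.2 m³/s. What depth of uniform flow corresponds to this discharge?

Manning's equation rearranged: A R^(2/3) = nQ / (1·√S) = 0.015 × 98.2 / (√0.0019) = 33.79.
Try y = 3.09 m: A R^(2/3) = 41.5 — over.
Try y = 2.15 m: A R^(2/3) = 18.64 — short.
Try y = 2.82 m: A R^(2/3) = 33.81 — matches.

y_n = 2.82 m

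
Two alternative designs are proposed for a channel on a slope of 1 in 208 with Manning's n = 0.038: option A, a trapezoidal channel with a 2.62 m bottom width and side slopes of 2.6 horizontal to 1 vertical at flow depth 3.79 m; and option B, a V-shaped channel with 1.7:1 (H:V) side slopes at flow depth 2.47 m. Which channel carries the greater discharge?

channel A

Channel A: With bottom width b = 2.62 m and side slope z = 2.6: A = (b + zy)y = (2.62 + 2.6×3.79)×3.79 = 47.28 m²; P = b + 2y√(1+z²) = 2.62 + 2×3.79×2.786 = 23.74 m. Hydraulic radius R = A/P = 47.28/23.74 = 1.992 m. Q_A = (1/0.038)·47.28·1.992^(2/3)·√0.004808 = 136.6 m³/s.
Channel B: For a triangular section with side slope z = 1.7: A = zy² = 1.7×2.47² = 10.37 m²; P = 2y√(1+z²) = 2×2.47×1.972 = 9.743 m. Hydraulic radius R = A/P = 10.37/9.743 = 1.064 m. Q_B = (1/0.038)·10.37·1.064^(2/3)·√0.004808 = 19.73 m³/s.
Q_A = 136.6 m³/s vs Q_B = 19.73 m³/s, so channel A carries more.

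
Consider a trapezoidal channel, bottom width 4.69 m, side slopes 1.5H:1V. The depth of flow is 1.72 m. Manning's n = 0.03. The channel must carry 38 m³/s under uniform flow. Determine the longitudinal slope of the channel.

With bottom width b = 4.69 m and side slope z = 1.5: A = (b + zy)y = (4.69 + 1.5×1.72)×1.72 = 12.5 m²; P = b + 2y√(1+z²) = 4.69 + 2×1.72×1.803 = 10.89 m.
Hydraulic radius R = A/P = 12.5/10.89 = 1.148 m.
From Manning's equation, S = [nQ / (1 A R^(2/3))]² = [0.03 × 38 / (1 × 12.5 × 1.148^(2/3))]² = 0.00691.

S = 0.00691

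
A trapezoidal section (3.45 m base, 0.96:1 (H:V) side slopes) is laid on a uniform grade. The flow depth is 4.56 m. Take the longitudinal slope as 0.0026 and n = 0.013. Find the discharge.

Q = 238 m³/s

With bottom width b = 3.45 m and side slope z = 0.96: A = (b + zy)y = (3.45 + 0.96×4.56)×4.56 = 35.69 m²; P = b + 2y√(1+z²) = 3.45 + 2×4.56×1.386 = 16.09 m.
Hydraulic radius R = A/P = 35.69/16.09 = 2.218 m.
Manning's equation: Q = (1/n) A R^(2/3) S^(1/2) = (1/0.013) × 35.69 × 2.218^(2/3) × 0.0026^(1/2) = 238 m³/s.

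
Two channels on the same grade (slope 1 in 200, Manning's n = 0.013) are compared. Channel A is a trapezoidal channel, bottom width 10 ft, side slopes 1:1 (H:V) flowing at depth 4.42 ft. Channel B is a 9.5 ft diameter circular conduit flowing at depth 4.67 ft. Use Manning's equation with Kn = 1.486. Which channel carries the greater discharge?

Channel A: With bottom width b = 10 ft and side slope z = 1: A = (b + zy)y = (10 + 1×4.42)×4.42 = 63.74 ft²; P = b + 2y√(1+z²) = 10 + 2×4.42×1.414 = 22.5 ft. Hydraulic radius R = A/P = 63.74/22.5 = 2.833 ft. Q_A = (1.486/0.013)·63.74·2.833^(2/3)·√0.005 = 1031 ft³/s.
Channel B: For a circular section of diameter D = 9.5 ft at depth y = 4.67 ft, the central angle is θ = 2 arccos(1 − 2y/D) = 3.108 rad. Then A = (D²/8)(θ − sin θ) = 34.68 ft² and P = Dθ/2 = 14.76 ft. Hydraulic radius R = A/P = 34.68/14.76 = 2.349 ft. Q_B = (1.486/0.013)·34.68·2.349^(2/3)·√0.005 = 495.4 ft³/s.
Q_A = 1031 ft³/s vs Q_B = 495.4 ft³/s, so channel A carries more.

channel A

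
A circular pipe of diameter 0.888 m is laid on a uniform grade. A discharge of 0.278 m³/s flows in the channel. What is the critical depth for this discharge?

At critical depth, Q² T / (g A³) = 1, i.e. A³/T = Q²/g = 0.278²/9.81 = 0.007878.
At y = 0.249 m: A³/T = 0.003607 — short.
At y = 0.305 m: A³/T = 0.007913 — ≈ 0.007878.

y_c = 0.305 m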